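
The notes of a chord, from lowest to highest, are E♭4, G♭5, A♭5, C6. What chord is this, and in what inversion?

The pitch classes Eb, Gb, Ab, C arrange in thirds as Ab–C–Eb–Gb: an Ab dominant seventh chord.
Eb is the fifth of Ab dominant seventh; fifth in the bass means second inversion (figured bass 4/3).

Ab dominant seventh, second inversion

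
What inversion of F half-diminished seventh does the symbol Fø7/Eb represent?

Fø7/Eb means F half-diminished seventh with Eb in the bass. Eb is the seventh of F half-diminished seventh (F–Ab–Cb–Eb), so this is third inversion.

third inversion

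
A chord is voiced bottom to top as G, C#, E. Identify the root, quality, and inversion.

The pitch classes G, C#, E arrange in thirds as C#–E–G: a C# diminished triad.
G is the fifth of C# diminished; fifth in the bass means second inversion (figured bass 6/4).

C# diminished, second inversion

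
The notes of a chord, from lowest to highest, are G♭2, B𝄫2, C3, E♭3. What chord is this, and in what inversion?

C diminished seventh, second inversion

The distinct note names are Gb, Bbb, C, Eb. Stacked in thirds they read C–Eb–Gb–Bbb, which is a diminished seventh chord on C.
Gb is the fifth of C diminished seventh; fifth in the bass means second inversion (figured bass 4/3).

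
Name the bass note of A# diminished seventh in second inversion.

E

The fifth of A# diminished seventh (A#–C#–E–G) is E; that is the bass in second inversion.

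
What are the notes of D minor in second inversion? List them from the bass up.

A, D, F

Spelling D minor: D–F–A. In second inversion the fifth is bass, giving A, D, F from the bottom.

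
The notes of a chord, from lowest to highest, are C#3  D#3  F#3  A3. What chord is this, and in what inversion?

The pitch classes C#, D#, F#, A arrange in thirds as D#–F#–A–C#: a D# half-diminished seventh chord.
With the seventh (C#) in the bass, the chord is in third inversion (figured bass 4/2).

D# half-diminished seventh, third inversion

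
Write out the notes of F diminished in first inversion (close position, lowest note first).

Ab, Cb, F

The chord tones are F–Ab–Cb. With the third (Ab) lowest for first inversion: Ab, Cb, F.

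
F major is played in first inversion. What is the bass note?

A

The third of F major (F–A–C) is A; that is the bass in first inversion.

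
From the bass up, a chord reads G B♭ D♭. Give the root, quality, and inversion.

The pitch classes G, Bb, Db arrange in thirds as G–Bb–Db: a G diminished triad.
The lowest note is G, the root of the chord, so this is root position (figured bass 5/3).

G diminished, root position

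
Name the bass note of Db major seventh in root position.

In root position the root is lowest. For Db major seventh (Db–F–Ab–C) that is Db.

Db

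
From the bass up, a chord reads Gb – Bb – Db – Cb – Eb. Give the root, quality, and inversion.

Reducing to letter names: Gb, Bb, Db, Cb, Eb. These stack in thirds as Cb–Eb–Gb–Bb–Db — a Cb major ninth chord.
Gb is the fifth of Cb major ninth; fifth in the bass means second inversion.

Cb major ninth, second inversion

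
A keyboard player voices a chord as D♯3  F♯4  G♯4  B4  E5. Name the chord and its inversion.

E major ninth, third inversion

The distinct note names are D#, F#, G#, B, E. Stacked in thirds they read E–G#–B–D#–F#, which is a major ninth chord on E.
The lowest note is D#, the seventh of the chord, so this is third inversion.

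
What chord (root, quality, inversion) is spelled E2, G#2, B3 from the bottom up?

The pitch classes E, G#, B arrange in thirds as E–G#–B: an E major triad.
The lowest note is E, the root of the chord, so this is root position (figured bass 5/3).

E major, root position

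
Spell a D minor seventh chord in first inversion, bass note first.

F, A, C, D

The chord tones are D–F–A–C. With the third (F) lowest for first inversion: F, A, C, D.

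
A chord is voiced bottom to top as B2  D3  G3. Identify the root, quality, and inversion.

G major, first inversion

The distinct note names are B, D, G. Stacked in thirds they read G–B–D, which is a major triad on G.
The lowest note is B, the third of the chord, so this is first inversion (figured bass 6).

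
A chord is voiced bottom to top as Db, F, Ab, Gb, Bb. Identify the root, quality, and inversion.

The distinct note names are Db, F, Ab, Gb, Bb. Stacked in thirds they read Gb–Bb–Db–F–Ab, which is a major ninth chord on Gb.
The lowest note is Db, the fifth of the chord, so this is second inversion.

Gb major ninth, second inversion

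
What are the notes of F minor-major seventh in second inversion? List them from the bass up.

The chord tones are F–Ab–C–E. With the fifth (C) lowest for second inversion: C, E, F, Ab.

C, E, F, Ab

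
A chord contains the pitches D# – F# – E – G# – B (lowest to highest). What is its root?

D#, F#, E, G#, B are the tones of an E major ninth chord (E–G#–B–D#–F#), making E the root.

E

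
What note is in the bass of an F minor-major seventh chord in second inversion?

F minor-major seventh is F–Ab–C–E. Second inversion places the fifth in the bass: C.

C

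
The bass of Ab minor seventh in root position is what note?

Ab

The root of Ab minor seventh (Ab–Cb–Eb–Gb) is Ab; that is the bass in root position.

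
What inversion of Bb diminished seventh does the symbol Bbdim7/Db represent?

Bbdim7/Db means Bb diminished seventh with Db in the bass. Db is the third of Bb diminished seventh (Bb–Db–Fb–Abb), so this is first inversion.

first inversion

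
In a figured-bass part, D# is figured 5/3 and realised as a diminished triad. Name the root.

D#

The figures 5/3 mean the root of the chord is in the bass. If D# is the root of a diminished triad, the root is D# (chord tones D#–F#–A).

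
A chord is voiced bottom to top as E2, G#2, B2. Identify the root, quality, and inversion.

The distinct note names are E, G#, B. Stacked in thirds they read E–G#–B, which is a major triad on E.
E is the root of E major; root in the bass means root position (figured bass 5/3).

E major, root position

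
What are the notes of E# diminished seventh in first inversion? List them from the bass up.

Spelling E# diminished seventh: E#–G#–B–D. In first inversion the third is bass, giving G#, B, D, E# from the bottom.

G#, B, D, E#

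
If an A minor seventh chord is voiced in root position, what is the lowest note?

A

A minor seventh is A–C–E–G. Root position places the root in the bass: A.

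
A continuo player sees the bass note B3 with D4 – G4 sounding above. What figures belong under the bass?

The notes B, D, G stack in thirds as G–B–D — a G major triad. The bass B is the third, so this is first inversion: figured 6.

6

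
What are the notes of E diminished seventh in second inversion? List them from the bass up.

Bb, Db, E, G

Spelling E diminished seventh: E–G–Bb–Db. In second inversion the fifth is bass, giving Bb, Db, E, G from the bottom.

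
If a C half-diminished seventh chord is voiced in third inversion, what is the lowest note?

Bb

The seventh of C half-diminished seventh (C–Eb–Gb–Bb) is Bb; that is the bass in third inversion.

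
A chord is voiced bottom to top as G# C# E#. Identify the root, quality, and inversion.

C# major, second inversion

Reducing to letter names: G#, C#, E#. These stack in thirds as C#–E#–G# — a C# major triad.
G# is the fifth of C# major; fifth in the bass means second inversion (figured bass 6/4).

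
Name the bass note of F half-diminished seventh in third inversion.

Eb

In third inversion the seventh is lowest. For F half-diminished seventh (F–Ab–Cb–Eb) that is Eb.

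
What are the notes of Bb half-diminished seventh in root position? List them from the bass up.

Bb, Db, Fb, Ab

Spelling Bb half-diminished seventh: Bb–Db–Fb–Ab. In root position the root is bass, giving Bb, Db, Fb, Ab from the bottom.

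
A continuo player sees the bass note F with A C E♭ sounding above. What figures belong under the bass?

7

The notes F, A, C, Eb stack in thirds as F–A–C–Eb — an F dominant seventh chord. The bass F is the root, so this is root position: figured 7.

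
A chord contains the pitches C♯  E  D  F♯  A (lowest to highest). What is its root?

The distinct letter names are C#, E, D, F#, A. Arranged as a stack of thirds they read D–F#–A–C#–E, so D is the root (a D major ninth chord).

D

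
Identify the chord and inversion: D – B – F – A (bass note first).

The distinct note names are D, B, F, A. Stacked in thirds they read B–D–F–A, which is a half-diminished seventh chord on B.
With the third (D) in the bass, the chord is in first inversion (figured bass 6/5).

B half-diminished seventh, first inversion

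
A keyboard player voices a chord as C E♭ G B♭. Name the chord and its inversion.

C minor seventh, root position

Reducing to letter names: C, Eb, G, Bb. These stack in thirds as C–Eb–G–Bb — a C minor seventh chord.
The lowest note is C, the root of the chord, so this is root position (figured bass 7).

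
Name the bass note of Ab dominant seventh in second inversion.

Eb

Ab dominant seventh is Ab–C–Eb–Gb. Second inversion places the fifth in the bass: Eb.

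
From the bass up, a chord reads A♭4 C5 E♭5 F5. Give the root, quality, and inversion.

The distinct note names are Ab, C, Eb, F. Stacked in thirds they read F–Ab–C–Eb, which is a minor seventh chord on F.
Ab is the third of F minor seventh; third in the bass means first inversion (figured bass 6/5).

F minor seventh, first inversion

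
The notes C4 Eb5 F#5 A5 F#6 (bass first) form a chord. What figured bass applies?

4/3

The notes C, Eb, F#, A stack in thirds as F#–A–C–Eb — an F# diminished seventh chord. The bass C is the fifth, so this is second inversion: figured 4/3.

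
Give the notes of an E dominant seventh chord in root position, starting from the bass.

E, G#, B, D

Spelling E dominant seventh: E–G#–B–D. In root position the root is bass, giving E, G#, B, D from the bottom.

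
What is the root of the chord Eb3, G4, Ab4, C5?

Ab

Reordering Eb, G, Ab, C into stacked thirds gives Ab–C–Eb–G; the bottom of that stack, Ab, is the root.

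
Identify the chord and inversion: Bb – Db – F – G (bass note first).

The distinct note names are Bb, Db, F, G. Stacked in thirds they read G–Bb–Db–F, which is a half-diminished seventh chord on G.
With the third (Bb) in the bass, the chord is in first inversion (figured bass 6/5).

G half-diminished seventh, first inversion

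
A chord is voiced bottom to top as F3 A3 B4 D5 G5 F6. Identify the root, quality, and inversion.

The distinct note names are F, A, B, D, G. Stacked in thirds they read G–B–D–F–A, which is a dominant ninth chord on G.
With the seventh (F) in the bass, the chord is in third inversion.

G dominant ninth, third inversion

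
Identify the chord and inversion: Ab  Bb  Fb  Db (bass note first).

Bb half-diminished seventh, third inversion

The distinct note names are Ab, Bb, Fb, Db. Stacked in thirds they read Bb–Db–Fb–Ab, which is a half-diminished seventh chord on Bb.
The lowest note is Ab, the seventh of the chord, so this is third inversion (figured bass 4/2).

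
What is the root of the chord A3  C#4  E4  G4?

A

A, C#, E, G are the tones of an A dominant seventh chord (A–C#–E–G), making A the root.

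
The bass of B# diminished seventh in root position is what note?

B# diminished seventh is B#–D#–F#–A. Root position places the root in the bass: B#.

B#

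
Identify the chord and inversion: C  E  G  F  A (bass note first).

F major ninth, second inversion

The pitch classes C, E, G, F, A arrange in thirds as F–A–C–E–G: an F major ninth chord.
With the fifth (C) in the bass, the chord is in second inversion.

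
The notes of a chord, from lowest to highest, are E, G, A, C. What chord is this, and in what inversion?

A minor seventh, second inversion

The distinct note names are E, G, A, C. Stacked in thirds they read A–C–E–G, which is a minor seventh chord on A.
E is the fifth of A minor seventh; fifth in the bass means second inversion (figured bass 4/3).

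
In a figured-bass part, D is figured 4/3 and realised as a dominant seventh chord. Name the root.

The figures 4/3 mean the fifth of the chord is in the bass. If D is the fifth of a dominant seventh chord, the root is G (chord tones G–B–D–F).

G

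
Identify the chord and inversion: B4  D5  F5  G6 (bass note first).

G dominant seventh, first inversion

Reducing to letter names: B, D, F, G. These stack in thirds as G–B–D–F — a G dominant seventh chord.
B is the third of G dominant seventh; third in the bass means first inversion (figured bass 6/5).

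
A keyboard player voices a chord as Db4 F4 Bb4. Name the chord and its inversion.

The pitch classes Db, F, Bb arrange in thirds as Bb–Db–F: a Bb minor triad.
The lowest note is Db, the third of the chord, so this is first inversion (figured bass 6).

Bb minor, first inversion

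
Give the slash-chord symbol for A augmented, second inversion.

Second inversion of A augmented has the fifth (E#) in the bass. As a slash chord: Aaug/E#.

Aaug/E#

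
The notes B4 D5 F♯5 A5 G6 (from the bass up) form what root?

G

B, D, F#, A, G are the tones of a G major ninth chord (G–B–D–F#–A), making G the root.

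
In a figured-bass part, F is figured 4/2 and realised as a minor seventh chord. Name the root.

G

The figures 4/2 mean the seventh of the chord is in the bass. If F is the seventh of a minor seventh chord, the root is G (chord tones G–Bb–D–F).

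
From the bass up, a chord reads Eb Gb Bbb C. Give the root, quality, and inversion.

Reducing to letter names: Eb, Gb, Bbb, C. These stack in thirds as C–Eb–Gb–Bbb — a C diminished seventh chord.
Eb is the third of C diminished seventh; third in the bass means first inversion (figured bass 6/5).

C diminished seventh, first inversion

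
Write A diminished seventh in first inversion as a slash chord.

Adim7/C

First inversion of A diminished seventh has the third (C) in the bass. As a slash chord: Adim7/C.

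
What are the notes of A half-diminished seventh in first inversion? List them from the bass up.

A half-diminished seventh is A–C–Eb–G. First inversion puts the third (C) in the bass, with the remaining tones above: C, Eb, G, A.

C, Eb, G, A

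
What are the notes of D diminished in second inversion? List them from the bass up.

Ab, D, F

Spelling D diminished: D–F–Ab. In second inversion the fifth is bass, giving Ab, D, F from the bottom.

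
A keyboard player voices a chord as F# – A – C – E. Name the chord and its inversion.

The distinct note names are F#, A, C, E. Stacked in thirds they read F#–A–C–E, which is a half-diminished seventh chord on F#.
With the root (F#) in the bass, the chord is in root position (figured bass 7).

F# half-diminished seventh, root position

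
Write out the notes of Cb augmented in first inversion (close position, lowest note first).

Cb augmented is Cb–Eb–G. First inversion puts the third (Eb) in the bass, with the remaining tones above: Eb, G, Cb.

Eb, G, Cb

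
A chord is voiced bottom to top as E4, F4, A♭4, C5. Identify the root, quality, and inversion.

F minor-major seventh, third inversion

The pitch classes E, F, Ab, C arrange in thirds as F–Ab–C–E: an F minor-major seventh chord.
With the seventh (E) in the bass, the chord is in third inversion (figured bass 4/2).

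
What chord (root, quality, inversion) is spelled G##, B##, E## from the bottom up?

The pitch classes G##, B##, E## arrange in thirds as E##–G##–B##: an E## minor triad.
With the third (G##) in the bass, the chord is in first inversion (figured bass 6).

E## minor, first inversion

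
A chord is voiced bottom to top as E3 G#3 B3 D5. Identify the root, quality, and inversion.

The distinct note names are E, G#, B, D. Stacked in thirds they read E–G#–B–D, which is a dominant seventh chord on E.
E is the root of E dominant seventh; root in the bass means root position (figured bass 7).

E dominant seventh, root position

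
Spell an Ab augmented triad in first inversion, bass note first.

C, E, Ab

Ab augmented is Ab–C–E. First inversion puts the third (C) in the bass, with the remaining tones above: C, E, Ab.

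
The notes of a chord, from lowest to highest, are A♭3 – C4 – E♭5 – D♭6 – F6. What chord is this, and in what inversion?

Reducing to letter names: Ab, C, Eb, Db, F. These stack in thirds as Db–F–Ab–C–Eb — a Db major ninth chord.
The lowest note is Ab, the fifth of the chord, so this is second inversion.

Db major ninth, second inversion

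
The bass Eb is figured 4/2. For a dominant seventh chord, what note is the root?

F

The figures 4/2 mean the seventh of the chord is in the bass. If Eb is the seventh of a dominant seventh chord, the root is F (chord tones F–A–C–Eb).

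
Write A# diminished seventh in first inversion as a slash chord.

First inversion of A# diminished seventh has the third (C#) in the bass. As a slash chord: A#dim7/C#.

A#dim7/C#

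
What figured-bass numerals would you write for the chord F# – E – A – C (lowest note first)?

7

The notes F#, E, A, C stack in thirds as F#–A–C–E — an F# half-diminished seventh chord. The bass F# is the root, so this is root position: figured 7.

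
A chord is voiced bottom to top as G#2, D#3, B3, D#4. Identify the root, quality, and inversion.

G# minor, root position

The distinct note names are G#, D#, B. Stacked in thirds they read G#–B–D#, which is a minor triad on G#.
The lowest note is G#, the root of the chord, so this is root position (figured bass 5/3).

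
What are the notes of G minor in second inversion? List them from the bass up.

D, G, Bb

Spelling G minor: G–Bb–D. In second inversion the fifth is bass, giving D, G, Bb from the bottom.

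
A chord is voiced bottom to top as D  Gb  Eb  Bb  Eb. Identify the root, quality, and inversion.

The distinct note names are D, Gb, Eb, Bb. Stacked in thirds they read Eb–Gb–Bb–D, which is a minor-major seventh chord on Eb.
D is the seventh of Eb minor-major seventh; seventh in the bass means third inversion (figured bass 4/2).

Eb minor-major seventh, third inversion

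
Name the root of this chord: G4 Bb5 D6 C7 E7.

C

G, Bb, D, C, E are the tones of a C dominant ninth chord (C–E–G–Bb–D), making C the root.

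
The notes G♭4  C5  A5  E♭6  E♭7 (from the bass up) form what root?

A

Gb, C, A, Eb are the tones of an A diminished seventh chord (A–C–Eb–Gb), making A the root.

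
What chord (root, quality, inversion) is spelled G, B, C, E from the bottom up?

Reducing to letter names: G, B, C, E. These stack in thirds as C–E–G–B — a C major seventh chord.
The lowest note is G, the fifth of the chord, so this is second inversion (figured bass 4/3).

C major seventh, second inversion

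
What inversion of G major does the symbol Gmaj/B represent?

Gmaj/B means G major with B in the bass. B is the third of G major (G–B–D), so this is first inversion.

first inversion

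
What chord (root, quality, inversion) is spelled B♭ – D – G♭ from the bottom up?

The distinct note names are Bb, D, Gb. Stacked in thirds they read Gb–Bb–D, which is an augmented triad on Gb.
Bb is the third of Gb augmented; third in the bass means first inversion (figured bass 6).

Gb augmented, first inversion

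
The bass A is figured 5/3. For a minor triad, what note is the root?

A

The figures 5/3 mean the root of the chord is in the bass. If A is the root of a minor triad, the root is A (chord tones A–C–E).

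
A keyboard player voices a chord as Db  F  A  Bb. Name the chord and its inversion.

Bb minor-major seventh, first inversion

Reducing to letter names: Db, F, A, Bb. These stack in thirds as Bb–Db–F–A — a Bb minor-major seventh chord.
With the third (Db) in the bass, the chord is in first inversion (figured bass 6/5).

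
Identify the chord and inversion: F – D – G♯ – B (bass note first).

G# diminished seventh, third inversion

The pitch classes F, D, G#, B arrange in thirds as G#–B–D–F: a G# diminished seventh chord.
The lowest note is F, the seventh of the chord, so this is third inversion (figured bass 4/2).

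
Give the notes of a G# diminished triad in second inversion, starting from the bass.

The chord tones are G#–B–D. With the fifth (D) lowest for second inversion: D, G#, B.

D, G#, B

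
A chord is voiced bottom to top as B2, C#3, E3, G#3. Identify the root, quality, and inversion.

C# minor seventh, third inversion

The distinct note names are B, C#, E, G#. Stacked in thirds they read C#–E–G#–B, which is a minor seventh chord on C#.
The lowest note is B, the seventh of the chord, so this is third inversion (figured bass 4/2).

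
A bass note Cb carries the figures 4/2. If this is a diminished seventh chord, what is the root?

D

The figures 4/2 mean the seventh of the chord is in the bass. If Cb is the seventh of a diminished seventh chord, the root is D (chord tones D–F–Ab–Cb).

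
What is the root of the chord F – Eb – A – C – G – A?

F

Reordering F, Eb, A, C, G into stacked thirds gives F–A–C–Eb–G; the bottom of that stack, F, is the root.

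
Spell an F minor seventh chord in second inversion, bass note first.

F minor seventh is F–Ab–C–Eb. Second inversion puts the fifth (C) in the bass, with the remaining tones above: C, Eb, F, Ab.

C, Eb, F, Ab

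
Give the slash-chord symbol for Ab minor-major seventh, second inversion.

Second inversion of Ab minor-major seventh has the fifth (Eb) in the bass. As a slash chord: Abm(maj7)/Eb.

Abm(maj7)/Eb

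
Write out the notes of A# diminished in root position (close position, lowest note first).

A# diminished is A#–C#–E. Root position puts the root (A#) in the bass, with the remaining tones above: A#, C#, E.

A#, C#, E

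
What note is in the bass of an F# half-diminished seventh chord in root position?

F#

In root position the root is lowest. For F# half-diminished seventh (F#–A–C–E) that is F#.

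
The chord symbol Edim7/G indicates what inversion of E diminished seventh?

Edim7/G means E diminished seventh with G in the bass. G is the third of E diminished seventh (E–G–Bb–Db), so this is first inversion.

first inversion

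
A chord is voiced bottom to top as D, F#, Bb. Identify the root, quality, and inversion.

Bb augmented, first inversion

Reducing to letter names: D, F#, Bb. These stack in thirds as Bb–D–F# — a Bb augmented triad.
With the third (D) in the bass, the chord is in first inversion (figured bass 6).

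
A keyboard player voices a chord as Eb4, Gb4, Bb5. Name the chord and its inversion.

The distinct note names are Eb, Gb, Bb. Stacked in thirds they read Eb–Gb–Bb, which is a minor triad on Eb.
Eb is the root of Eb minor; root in the bass means root position (figured bass 5/3).

Eb minor, root position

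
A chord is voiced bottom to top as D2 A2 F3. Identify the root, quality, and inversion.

The pitch classes D, A, F arrange in thirds as D–F–A: a D minor triad.
D is the root of D minor; root in the bass means root position (figured bass 5/3).

D minor, root position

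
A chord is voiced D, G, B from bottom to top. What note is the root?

The distinct letter names are D, G, B. Arranged as a stack of thirds they read G–B–D, so G is the root (a G major triad).

G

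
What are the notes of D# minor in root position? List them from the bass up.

D# minor is D#–F#–A#. Root position puts the root (D#) in the bass, with the remaining tones above: D#, F#, A#.

D#, F#, A#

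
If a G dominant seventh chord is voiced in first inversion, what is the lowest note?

B

G dominant seventh is G–B–D–F. First inversion places the third in the bass: B.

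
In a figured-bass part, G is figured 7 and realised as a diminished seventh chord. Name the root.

The figures 7 mean the root of the chord is in the bass. If G is the root of a diminished seventh chord, the root is G (chord tones G–Bb–Db–Fb).

G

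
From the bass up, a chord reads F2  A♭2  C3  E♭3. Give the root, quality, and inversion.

F minor seventh, root position

Reducing to letter names: F, Ab, C, Eb. These stack in thirds as F–Ab–C–Eb — an F minor seventh chord.
The lowest note is F, the root of the chord, so this is root position (figured bass 7).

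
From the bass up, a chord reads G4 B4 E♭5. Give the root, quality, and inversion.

Eb augmented, first inversion

The distinct note names are G, B, Eb. Stacked in thirds they read Eb–G–B, which is an augmented triad on Eb.
With the third (G) in the bass, the chord is in first inversion (figured bass 6).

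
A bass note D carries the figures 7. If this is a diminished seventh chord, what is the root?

D

The figures 7 mean the root of the chord is in the bass. If D is the root of a diminished seventh chord, the root is D (chord tones D–F–Ab–Cb).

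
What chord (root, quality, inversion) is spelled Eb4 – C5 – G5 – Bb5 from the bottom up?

The distinct note names are Eb, C, G, Bb. Stacked in thirds they read C–Eb–G–Bb, which is a minor seventh chord on C.
The lowest note is Eb, the third of the chord, so this is first inversion (figured bass 6/5).

C minor seventh, first inversion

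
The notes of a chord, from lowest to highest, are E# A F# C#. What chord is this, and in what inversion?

F# minor-major seventh, third inversion

The pitch classes E#, A, F#, C# arrange in thirds as F#–A–C#–E#: an F# minor-major seventh chord.
The lowest note is E#, the seventh of the chord, so this is third inversion (figured bass 4/2).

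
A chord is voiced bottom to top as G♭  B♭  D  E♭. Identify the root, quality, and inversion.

Eb minor-major seventh, first inversion

Reducing to letter names: Gb, Bb, D, Eb. These stack in thirds as Eb–Gb–Bb–D — an Eb minor-major seventh chord.
The lowest note is Gb, the third of the chord, so this is first inversion (figured bass 6/5).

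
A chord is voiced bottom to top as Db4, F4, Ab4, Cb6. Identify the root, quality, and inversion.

Reducing to letter names: Db, F, Ab, Cb. These stack in thirds as Db–F–Ab–Cb — a Db dominant seventh chord.
With the root (Db) in the bass, the chord is in root position (figured bass 7).

Db dominant seventh, root position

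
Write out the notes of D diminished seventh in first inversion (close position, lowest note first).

D diminished seventh is D–F–Ab–Cb. First inversion puts the third (F) in the bass, with the remaining tones above: F, Ab, Cb, D.

F, Ab, Cb, D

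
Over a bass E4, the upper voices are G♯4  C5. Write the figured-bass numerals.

The notes E, G#, C stack in thirds as C–E–G# — a C augmented triad. The bass E is the third, so this is first inversion: figured 6.

6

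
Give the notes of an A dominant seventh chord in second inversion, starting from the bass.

E, G, A, C#

Spelling A dominant seventh: A–C#–E–G. In second inversion the fifth is bass, giving E, G, A, C# from the bottom.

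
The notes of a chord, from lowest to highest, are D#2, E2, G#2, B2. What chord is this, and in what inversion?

Reducing to letter names: D#, E, G#, B. These stack in thirds as E–G#–B–D# — an E major seventh chord.
D# is the seventh of E major seventh; seventh in the bass means third inversion (figured bass 4/2).

E major seventh, third inversion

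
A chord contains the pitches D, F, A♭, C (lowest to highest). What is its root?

D

D, F, Ab, C are the tones of a D half-diminished seventh chord (D–F–Ab–C), making D the root.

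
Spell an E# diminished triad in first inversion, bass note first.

G#, B, E#

Spelling E# diminished: E#–G#–B. In first inversion the third is bass, giving G#, B, E# from the bottom.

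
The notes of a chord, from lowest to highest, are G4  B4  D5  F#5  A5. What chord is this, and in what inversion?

Reducing to letter names: G, B, D, F#, A. These stack in thirds as G–B–D–F#–A — a G major ninth chord.
G is the root of G major ninth; root in the bass means root position.

G major ninth, root position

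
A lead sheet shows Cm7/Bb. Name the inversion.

third inversion

Cm7/Bb means C minor seventh with Bb in the bass. Bb is the seventh of C minor seventh (C–Eb–G–Bb), so this is third inversion.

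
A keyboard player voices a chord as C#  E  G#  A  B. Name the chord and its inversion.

A major ninth, first inversion

The pitch classes C#, E, G#, A, B arrange in thirds as A–C#–E–G#–B: an A major ninth chord.
With the third (C#) in the bass, the chord is in first inversion.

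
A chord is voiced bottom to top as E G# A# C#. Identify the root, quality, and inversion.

A# half-diminished seventh, second inversion

The distinct note names are E, G#, A#, C#. Stacked in thirds they read A#–C#–E–G#, which is a half-diminished seventh chord on A#.
The lowest note is E, the fifth of the chord, so this is second inversion (figured bass 4/3).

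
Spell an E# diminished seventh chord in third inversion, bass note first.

D, E#, G#, B

The chord tones are E#–G#–B–D. With the seventh (D) lowest for third inversion: D, E#, G#, B.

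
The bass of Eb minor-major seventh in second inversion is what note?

Eb minor-major seventh is Eb–Gb–Bb–D. Second inversion places the fifth in the bass: Bb.

Bb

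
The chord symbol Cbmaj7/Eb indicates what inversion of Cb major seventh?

Cbmaj7/Eb means Cb major seventh with Eb in the bass. Eb is the third of Cb major seventh (Cb–Eb–Gb–Bb), so this is first inversion.

first inversion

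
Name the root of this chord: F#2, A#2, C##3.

F#

The distinct letter names are F#, A#, C##. Arranged as a stack of thirds they read F#–A#–C##, so F# is the root (an F# augmented triad).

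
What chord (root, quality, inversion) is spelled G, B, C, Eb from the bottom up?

The pitch classes G, B, C, Eb arrange in thirds as C–Eb–G–B: a C minor-major seventh chord.
G is the fifth of C minor-major seventh; fifth in the bass means second inversion (figured bass 4/3).

C minor-major seventh, second inversion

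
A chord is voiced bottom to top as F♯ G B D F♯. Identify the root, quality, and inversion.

Reducing to letter names: F#, G, B, D. These stack in thirds as G–B–D–F# — a G major seventh chord.
The lowest note is F#, the seventh of the chord, so this is third inversion (figured bass 4/2).

G major seventh, third inversion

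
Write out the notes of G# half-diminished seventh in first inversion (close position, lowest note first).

Spelling G# half-diminished seventh: G#–B–D–F#. In first inversion the third is bass, giving B, D, F#, G# from the bottom.

B, D, F#, G#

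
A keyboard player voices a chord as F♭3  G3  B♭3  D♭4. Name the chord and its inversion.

The distinct note names are Fb, G, Bb, Db. Stacked in thirds they read G–Bb–Db–Fb, which is a diminished seventh chord on G.
Fb is the seventh of G diminished seventh; seventh in the bass means third inversion (figured bass 4/2).

G diminished seventh, third inversion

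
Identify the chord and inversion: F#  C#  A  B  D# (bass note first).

The pitch classes F#, C#, A, B, D# arrange in thirds as B–D#–F#–A–C#: a B dominant ninth chord.
With the fifth (F#) in the bass, the chord is in second inversion.

B dominant ninth, second inversion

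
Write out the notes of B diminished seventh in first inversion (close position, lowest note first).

D, F, Ab, B

B diminished seventh is B–D–F–Ab. First inversion puts the third (D) in the bass, with the remaining tones above: D, F, Ab, B.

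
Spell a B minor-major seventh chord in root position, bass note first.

B minor-major seventh is B–D–F#–A#. Root position puts the root (B) in the bass, with the remaining tones above: B, D, F#, A#.

B, D, F#, A#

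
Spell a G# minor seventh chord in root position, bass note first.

G# minor seventh is G#–B–D#–F#. Root position puts the root (G#) in the bass, with the remaining tones above: G#, B, D#, F#.

G#, B, D#, F#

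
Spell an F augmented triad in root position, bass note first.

Spelling F augmented: F–A–C#. In root position the root is bass, giving F, A, C# from the bottom.

F, A, C#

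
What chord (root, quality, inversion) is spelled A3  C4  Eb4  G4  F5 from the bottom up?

The pitch classes A, C, Eb, G, F arrange in thirds as F–A–C–Eb–G: an F dominant ninth chord.
A is the third of F dominant ninth; third in the bass means first inversion.

F dominant ninth, first inversion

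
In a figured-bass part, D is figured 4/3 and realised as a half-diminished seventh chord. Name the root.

G#

The figures 4/3 mean the fifth of the chord is in the bass. If D is the fifth of a half-diminished seventh chord, the root is G# (chord tones G#–B–D–F#).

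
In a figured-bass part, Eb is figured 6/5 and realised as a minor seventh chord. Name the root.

C

The figures 6/5 mean the third of the chord is in the bass. If Eb is the third of a minor seventh chord, the root is C (chord tones C–Eb–G–Bb).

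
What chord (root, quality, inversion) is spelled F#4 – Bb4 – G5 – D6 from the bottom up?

G minor-major seventh, third inversion

Reducing to letter names: F#, Bb, G, D. These stack in thirds as G–Bb–D–F# — a G minor-major seventh chord.
The lowest note is F#, the seventh of the chord, so this is third inversion (figured bass 4/2).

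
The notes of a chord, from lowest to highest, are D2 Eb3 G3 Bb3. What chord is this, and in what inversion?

Eb major seventh, third inversion

The pitch classes D, Eb, G, Bb arrange in thirds as Eb–G–Bb–D: an Eb major seventh chord.
The lowest note is D, the seventh of the chord, so this is third inversion (figured bass 4/2).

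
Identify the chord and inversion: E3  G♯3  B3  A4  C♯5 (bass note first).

Reducing to letter names: E, G#, B, A, C#. These stack in thirds as A–C#–E–G#–B — an A major ninth chord.
E is the fifth of A major ninth; fifth in the bass means second inversion.

A major ninth, second inversion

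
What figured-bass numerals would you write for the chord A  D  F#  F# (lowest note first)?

6/4

The notes A, D, F# stack in thirds as D–F#–A — a D major triad. The bass A is the fifth, so this is second inversion: figured 6/4.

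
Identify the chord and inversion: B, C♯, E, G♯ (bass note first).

The distinct note names are B, C#, E, G#. Stacked in thirds they read C#–E–G#–B, which is a minor seventh chord on C#.
The lowest note is B, the seventh of the chord, so this is third inversion (figured bass 4/2).

C# minor seventh, third inversion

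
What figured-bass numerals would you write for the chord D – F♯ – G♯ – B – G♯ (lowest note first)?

The notes D, F#, G#, B stack in thirds as G#–B–D–F# — a G# half-diminished seventh chord. The bass D is the fifth, so this is second inversion: figured 4/3.

4/3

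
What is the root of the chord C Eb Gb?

C

The distinct letter names are C, Eb, Gb. Arranged as a stack of thirds they read C–Eb–Gb, so C is the root (a C diminished triad).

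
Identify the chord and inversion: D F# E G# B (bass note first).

E dominant ninth, third inversion

The distinct note names are D, F#, E, G#, B. Stacked in thirds they read E–G#–B–D–F#, which is a dominant ninth chord on E.
The lowest note is D, the seventh of the chord, so this is third inversion.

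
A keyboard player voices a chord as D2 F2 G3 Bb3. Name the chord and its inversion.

The distinct note names are D, F, G, Bb. Stacked in thirds they read G–Bb–D–F, which is a minor seventh chord on G.
With the fifth (D) in the bass, the chord is in second inversion (figured bass 4/3).

G minor seventh, second inversion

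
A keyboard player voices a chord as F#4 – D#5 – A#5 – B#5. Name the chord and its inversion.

B# half-diminished seventh, second inversion

Reducing to letter names: F#, D#, A#, B#. These stack in thirds as B#–D#–F#–A# — a B# half-diminished seventh chord.
F# is the fifth of B# half-diminished seventh; fifth in the bass means second inversion (figured bass 4/3).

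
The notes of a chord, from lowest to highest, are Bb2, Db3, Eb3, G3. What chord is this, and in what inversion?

Eb dominant seventh, second inversion

The pitch classes Bb, Db, Eb, G arrange in thirds as Eb–G–Bb–Db: an Eb dominant seventh chord.
The lowest note is Bb, the fifth of the chord, so this is second inversion (figured bass 4/3).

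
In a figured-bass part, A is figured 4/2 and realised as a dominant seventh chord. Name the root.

B

The figures 4/2 mean the seventh of the chord is in the bass. If A is the seventh of a dominant seventh chord, the root is B (chord tones B–D#–F#–A).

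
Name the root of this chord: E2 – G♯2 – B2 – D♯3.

Reordering E, G#, B, D# into stacked thirds gives E–G#–B–D#; the bottom of that stack, E, is the root.

E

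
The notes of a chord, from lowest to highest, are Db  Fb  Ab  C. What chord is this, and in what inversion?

Db minor-major seventh, root position

Reducing to letter names: Db, Fb, Ab, C. These stack in thirds as Db–Fb–Ab–C — a Db minor-major seventh chord.
The lowest note is Db, the root of the chord, so this is root position (figured bass 7).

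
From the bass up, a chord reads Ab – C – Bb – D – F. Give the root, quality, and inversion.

Bb dominant ninth, third inversion

Reducing to letter names: Ab, C, Bb, D, F. These stack in thirds as Bb–D–F–Ab–C — a Bb dominant ninth chord.
With the seventh (Ab) in the bass, the chord is in third inversion.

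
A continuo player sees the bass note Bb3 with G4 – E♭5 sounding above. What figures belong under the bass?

6/4

The notes Bb, G, Eb stack in thirds as Eb–G–Bb — an Eb major triad. The bass Bb is the fifth, so this is second inversion: figured 6/4.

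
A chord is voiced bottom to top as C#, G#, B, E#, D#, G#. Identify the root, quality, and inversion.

C# dominant ninth, root position

The distinct note names are C#, G#, B, E#, D#. Stacked in thirds they read C#–E#–G#–B–D#, which is a dominant ninth chord on C#.
C# is the root of C# dominant ninth; root in the bass means root position.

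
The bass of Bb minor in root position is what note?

Bb

In root position the root is lowest. For Bb minor (Bb–Db–F) that is Bb.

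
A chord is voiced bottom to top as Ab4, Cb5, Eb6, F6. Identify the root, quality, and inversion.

Reducing to letter names: Ab, Cb, Eb, F. These stack in thirds as F–Ab–Cb–Eb — an F half-diminished seventh chord.
The lowest note is Ab, the third of the chord, so this is first inversion (figured bass 6/5).

F half-diminished seventh, first inversion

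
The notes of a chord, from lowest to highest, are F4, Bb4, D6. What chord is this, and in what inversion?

The distinct note names are F, Bb, D. Stacked in thirds they read Bb–D–F, which is a major triad on Bb.
F is the fifth of Bb major; fifth in the bass means second inversion (figured bass 6/4).

Bb major, second inversion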